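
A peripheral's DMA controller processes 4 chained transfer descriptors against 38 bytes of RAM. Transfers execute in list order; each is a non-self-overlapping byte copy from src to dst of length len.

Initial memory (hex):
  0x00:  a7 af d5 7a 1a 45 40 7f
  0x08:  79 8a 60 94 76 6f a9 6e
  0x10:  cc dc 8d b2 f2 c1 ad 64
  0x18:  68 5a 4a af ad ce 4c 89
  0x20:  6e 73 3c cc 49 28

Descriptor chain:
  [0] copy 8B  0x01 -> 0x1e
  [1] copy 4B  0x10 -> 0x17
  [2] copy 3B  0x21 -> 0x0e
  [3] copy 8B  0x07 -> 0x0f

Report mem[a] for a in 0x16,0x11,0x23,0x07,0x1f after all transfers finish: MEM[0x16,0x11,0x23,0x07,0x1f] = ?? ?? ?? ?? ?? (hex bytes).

MEM[0x16,0x11,0x23,0x07,0x1f] = 1a 8a 40 7f d5

D0: mem[0x1e..0x25] <- [af d5 7a 1a 45 40 7f 79]
D1: mem[0x17..0x1a] <- [cc dc 8d b2]
D2: mem[0x0e..0x10] <- [1a 45 40]
D3: mem[0x0f..0x16] <- [7f 79 8a 60 94 76 6f 1a]
query mem[0x16]=0x1a, mem[0x11]=0x8a, mem[0x23]=0x40, mem[0x07]=0x7f, mem[0x1f]=0xd5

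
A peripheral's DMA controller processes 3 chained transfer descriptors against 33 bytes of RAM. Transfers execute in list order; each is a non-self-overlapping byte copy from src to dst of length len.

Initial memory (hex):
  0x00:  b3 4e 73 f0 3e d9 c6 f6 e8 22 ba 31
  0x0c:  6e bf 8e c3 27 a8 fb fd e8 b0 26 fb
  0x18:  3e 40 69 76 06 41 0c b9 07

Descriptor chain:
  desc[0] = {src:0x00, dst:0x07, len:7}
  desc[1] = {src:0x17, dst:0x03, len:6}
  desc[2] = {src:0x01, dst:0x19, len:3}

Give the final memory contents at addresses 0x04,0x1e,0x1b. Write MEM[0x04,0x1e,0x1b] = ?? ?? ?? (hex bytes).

  after D0: wrote 7B at 0x07 = b34e73f03ed9c6
  after D1: wrote 6B at 0x03 = fb3e40697606
  after D2: wrote 3B at 0x19 = 4e73fb
query mem[0x04]=0x3e, mem[0x1e]=0x0c, mem[0x1b]=0xfb

MEM[0x04,0x1e,0x1b] = 3e 0c fb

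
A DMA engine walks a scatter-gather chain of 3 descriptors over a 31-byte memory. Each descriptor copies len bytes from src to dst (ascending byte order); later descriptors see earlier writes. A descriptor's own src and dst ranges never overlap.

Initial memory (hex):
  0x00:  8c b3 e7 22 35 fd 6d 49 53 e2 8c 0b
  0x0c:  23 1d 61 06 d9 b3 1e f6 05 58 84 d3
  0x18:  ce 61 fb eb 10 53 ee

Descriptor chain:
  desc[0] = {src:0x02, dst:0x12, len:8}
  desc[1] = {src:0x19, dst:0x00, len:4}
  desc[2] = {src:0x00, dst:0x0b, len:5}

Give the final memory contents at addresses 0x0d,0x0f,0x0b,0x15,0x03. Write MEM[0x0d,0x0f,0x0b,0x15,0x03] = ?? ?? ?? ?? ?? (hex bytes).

MEM[0x0d,0x0f,0x0b,0x15,0x03] = eb 35 e2 fd 10

[0] 0x02->0x12 len=8 : e7 22 35 fd 6d 49 53 e2
[1] 0x19->0x00 len=4 : e2 fb eb 10
[2] 0x00->0x0b len=5 : e2 fb eb 10 35
query mem[0x0d]=0xeb, mem[0x0f]=0x35, mem[0x0b]=0xe2, mem[0x15]=0xfd, mem[0x03]=0x10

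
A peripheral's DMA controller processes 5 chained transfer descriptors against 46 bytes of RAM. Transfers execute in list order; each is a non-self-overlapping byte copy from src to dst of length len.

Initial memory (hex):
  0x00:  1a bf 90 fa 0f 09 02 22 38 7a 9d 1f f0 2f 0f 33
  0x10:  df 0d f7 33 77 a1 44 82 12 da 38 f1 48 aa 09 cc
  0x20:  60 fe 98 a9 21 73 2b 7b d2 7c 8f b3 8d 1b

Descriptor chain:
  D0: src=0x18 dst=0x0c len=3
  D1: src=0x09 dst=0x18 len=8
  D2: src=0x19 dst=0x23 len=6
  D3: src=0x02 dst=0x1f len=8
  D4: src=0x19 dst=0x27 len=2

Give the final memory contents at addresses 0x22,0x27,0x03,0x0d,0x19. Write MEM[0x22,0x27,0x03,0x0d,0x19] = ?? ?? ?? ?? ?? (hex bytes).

MEM[0x22,0x27,0x03,0x0d,0x19] = 09 9d fa da 9d

#0 dst[0x0c+3] := {0x12,0xda,0x38}
#1 dst[0x18+8] := {0x7a,0x9d,0x1f,0x12,0xda,0x38,0x33,0xdf}
#2 dst[0x23+6] := {0x9d,0x1f,0x12,0xda,0x38,0x33}
#3 dst[0x1f+8] := {0x90,0xfa,0x0f,0x09,0x02,0x22,0x38,0x7a}
#4 dst[0x27+2] := {0x9d,0x1f}
query mem[0x22]=0x09, mem[0x27]=0x9d, mem[0x03]=0xfa, mem[0x0d]=0xda, mem[0x19]=0x9d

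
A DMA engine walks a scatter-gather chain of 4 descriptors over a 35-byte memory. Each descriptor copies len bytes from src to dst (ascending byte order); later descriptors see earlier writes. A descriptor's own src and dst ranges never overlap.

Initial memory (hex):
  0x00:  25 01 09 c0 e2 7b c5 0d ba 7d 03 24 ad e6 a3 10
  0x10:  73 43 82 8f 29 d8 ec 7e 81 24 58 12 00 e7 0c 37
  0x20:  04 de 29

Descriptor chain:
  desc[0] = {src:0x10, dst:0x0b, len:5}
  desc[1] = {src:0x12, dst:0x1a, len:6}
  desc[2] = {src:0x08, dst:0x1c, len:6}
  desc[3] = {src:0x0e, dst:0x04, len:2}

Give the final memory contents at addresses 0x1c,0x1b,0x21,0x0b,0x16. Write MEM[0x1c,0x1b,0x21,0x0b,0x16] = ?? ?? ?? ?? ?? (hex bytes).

  after D0: wrote 5B at 0x0b = 7343828f29
  after D1: wrote 6B at 0x1a = 828f29d8ec7e
  after D2: wrote 6B at 0x1c = ba7d03734382
  after D3: wrote 2B at 0x04 = 8f29
query mem[0x1c]=0xba, mem[0x1b]=0x8f, mem[0x21]=0x82, mem[0x0b]=0x73, mem[0x16]=0xec

MEM[0x1c,0x1b,0x21,0x0b,0x16] = ba 8f 82 73 ec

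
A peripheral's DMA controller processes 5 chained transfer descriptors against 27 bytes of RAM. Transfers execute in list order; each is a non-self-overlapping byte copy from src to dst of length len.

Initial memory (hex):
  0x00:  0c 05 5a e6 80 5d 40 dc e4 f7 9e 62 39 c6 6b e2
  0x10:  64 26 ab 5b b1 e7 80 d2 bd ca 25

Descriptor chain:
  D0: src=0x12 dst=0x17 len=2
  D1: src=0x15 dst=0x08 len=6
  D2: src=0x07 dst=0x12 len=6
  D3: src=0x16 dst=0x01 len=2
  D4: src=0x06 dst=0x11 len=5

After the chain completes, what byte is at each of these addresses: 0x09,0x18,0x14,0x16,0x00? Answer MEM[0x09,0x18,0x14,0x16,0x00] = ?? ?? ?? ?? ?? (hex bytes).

MEM[0x09,0x18,0x14,0x16,0x00] = 80 5b 80 5b 0c

  after D0: wrote 2B at 0x17 = ab5b
  after D1: wrote 6B at 0x08 = e780ab5bca25
  after D2: wrote 6B at 0x12 = dce780ab5bca
  after D3: wrote 2B at 0x01 = 5bca
  after D4: wrote 5B at 0x11 = 40dce780ab
query mem[0x09]=0x80, mem[0x18]=0x5b, mem[0x14]=0x80, mem[0x16]=0x5b, mem[0x00]=0x0c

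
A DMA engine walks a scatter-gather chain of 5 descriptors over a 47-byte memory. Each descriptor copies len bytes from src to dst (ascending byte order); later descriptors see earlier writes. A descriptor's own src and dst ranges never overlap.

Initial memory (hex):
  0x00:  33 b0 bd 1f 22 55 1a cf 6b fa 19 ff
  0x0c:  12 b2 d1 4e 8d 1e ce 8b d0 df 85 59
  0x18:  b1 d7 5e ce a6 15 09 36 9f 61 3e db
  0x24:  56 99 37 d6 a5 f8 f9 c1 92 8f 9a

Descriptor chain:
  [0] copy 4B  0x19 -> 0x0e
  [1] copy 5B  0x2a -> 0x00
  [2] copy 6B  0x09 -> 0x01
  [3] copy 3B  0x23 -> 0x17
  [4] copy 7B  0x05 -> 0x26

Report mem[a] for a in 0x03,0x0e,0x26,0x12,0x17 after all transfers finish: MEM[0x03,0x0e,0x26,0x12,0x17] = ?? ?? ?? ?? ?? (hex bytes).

D0: mem[0x0e..0x11] <- [d7 5e ce a6]
D1: mem[0x00..0x04] <- [f9 c1 92 8f 9a]
D2: mem[0x01..0x06] <- [fa 19 ff 12 b2 d7]
D3: mem[0x17..0x19] <- [db 56 99]
D4: mem[0x26..0x2c] <- [b2 d7 cf 6b fa 19 ff]
query mem[0x03]=0xff, mem[0x0e]=0xd7, mem[0x26]=0xb2, mem[0x12]=0xce, mem[0x17]=0xdb

MEM[0x03,0x0e,0x26,0x12,0x17] = ff d7 b2 ce db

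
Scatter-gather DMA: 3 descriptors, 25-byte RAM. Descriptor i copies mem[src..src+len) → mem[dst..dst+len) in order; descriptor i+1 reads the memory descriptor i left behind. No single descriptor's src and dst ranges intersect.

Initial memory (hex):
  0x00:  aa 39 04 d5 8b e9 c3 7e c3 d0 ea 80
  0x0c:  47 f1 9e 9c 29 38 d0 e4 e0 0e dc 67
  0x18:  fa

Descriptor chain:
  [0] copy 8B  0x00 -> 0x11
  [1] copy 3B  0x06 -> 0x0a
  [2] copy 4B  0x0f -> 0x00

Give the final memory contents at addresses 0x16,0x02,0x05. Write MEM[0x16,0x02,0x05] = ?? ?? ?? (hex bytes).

[0] 0x00->0x11 len=8 : aa 39 04 d5 8b e9 c3 7e
[1] 0x06->0x0a len=3 : c3 7e c3
[2] 0x0f->0x00 len=4 : 9c 29 aa 39
query mem[0x16]=0xe9, mem[0x02]=0xaa, mem[0x05]=0xe9

MEM[0x16,0x02,0x05] = e9 aa e9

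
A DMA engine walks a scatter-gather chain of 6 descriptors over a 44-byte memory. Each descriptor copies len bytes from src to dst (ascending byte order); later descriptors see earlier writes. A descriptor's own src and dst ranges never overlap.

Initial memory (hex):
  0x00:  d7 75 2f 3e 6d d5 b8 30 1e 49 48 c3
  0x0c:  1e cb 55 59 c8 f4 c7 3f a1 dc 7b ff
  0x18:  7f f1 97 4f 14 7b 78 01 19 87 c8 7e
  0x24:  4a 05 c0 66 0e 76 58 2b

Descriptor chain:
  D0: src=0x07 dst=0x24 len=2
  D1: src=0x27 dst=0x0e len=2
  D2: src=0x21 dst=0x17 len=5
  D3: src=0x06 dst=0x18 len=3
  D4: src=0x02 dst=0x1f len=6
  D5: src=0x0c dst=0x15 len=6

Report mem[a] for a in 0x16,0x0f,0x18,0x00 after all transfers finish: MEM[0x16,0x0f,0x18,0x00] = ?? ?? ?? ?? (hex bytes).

MEM[0x16,0x0f,0x18,0x00] = cb 0e 0e d7

  after D0: wrote 2B at 0x24 = 301e
  after D1: wrote 2B at 0x0e = 660e
  after D2: wrote 5B at 0x17 = 87c87e301e
  after D3: wrote 3B at 0x18 = b8301e
  after D4: wrote 6B at 0x1f = 2f3e6dd5b830
  after D5: wrote 6B at 0x15 = 1ecb660ec8f4
query mem[0x16]=0xcb, mem[0x0f]=0x0e, mem[0x18]=0x0e, mem[0x00]=0xd7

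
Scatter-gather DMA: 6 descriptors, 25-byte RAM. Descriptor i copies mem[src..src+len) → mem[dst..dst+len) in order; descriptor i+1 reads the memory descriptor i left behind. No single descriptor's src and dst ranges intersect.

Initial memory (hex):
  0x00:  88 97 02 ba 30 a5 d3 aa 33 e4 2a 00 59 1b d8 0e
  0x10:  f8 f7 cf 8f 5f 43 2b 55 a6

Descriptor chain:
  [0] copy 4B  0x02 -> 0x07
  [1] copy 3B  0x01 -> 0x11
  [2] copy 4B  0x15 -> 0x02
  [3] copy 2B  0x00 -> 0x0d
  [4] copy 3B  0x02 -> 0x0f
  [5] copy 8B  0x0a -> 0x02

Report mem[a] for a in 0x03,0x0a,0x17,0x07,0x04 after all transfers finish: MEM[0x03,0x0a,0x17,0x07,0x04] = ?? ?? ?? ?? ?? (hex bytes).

MEM[0x03,0x0a,0x17,0x07,0x04] = 00 a5 55 43 59

#0 dst[0x07+4] := {0x02,0xba,0x30,0xa5}
#1 dst[0x11+3] := {0x97,0x02,0xba}
#2 dst[0x02+4] := {0x43,0x2b,0x55,0xa6}
#3 dst[0x0d+2] := {0x88,0x97}
#4 dst[0x0f+3] := {0x43,0x2b,0x55}
#5 dst[0x02+8] := {0xa5,0x00,0x59,0x88,0x97,0x43,0x2b,0x55}
query mem[0x03]=0x00, mem[0x0a]=0xa5, mem[0x17]=0x55, mem[0x07]=0x43, mem[0x04]=0x59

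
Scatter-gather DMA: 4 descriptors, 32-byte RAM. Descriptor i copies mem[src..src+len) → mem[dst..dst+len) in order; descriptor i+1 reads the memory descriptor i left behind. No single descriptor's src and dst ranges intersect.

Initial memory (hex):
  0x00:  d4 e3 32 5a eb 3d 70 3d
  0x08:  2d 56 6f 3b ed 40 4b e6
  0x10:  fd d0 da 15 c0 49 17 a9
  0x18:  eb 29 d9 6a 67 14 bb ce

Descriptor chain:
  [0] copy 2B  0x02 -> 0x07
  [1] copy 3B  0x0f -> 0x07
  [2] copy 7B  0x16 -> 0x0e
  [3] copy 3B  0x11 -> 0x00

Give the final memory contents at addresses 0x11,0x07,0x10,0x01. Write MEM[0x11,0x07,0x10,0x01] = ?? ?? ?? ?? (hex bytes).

MEM[0x11,0x07,0x10,0x01] = 29 e6 eb d9

D0: mem[0x07..0x08] <- [32 5a]
D1: mem[0x07..0x09] <- [e6 fd d0]
D2: mem[0x0e..0x14] <- [17 a9 eb 29 d9 6a 67]
D3: mem[0x00..0x02] <- [29 d9 6a]
query mem[0x11]=0x29, mem[0x07]=0xe6, mem[0x10]=0xeb, mem[0x01]=0xd9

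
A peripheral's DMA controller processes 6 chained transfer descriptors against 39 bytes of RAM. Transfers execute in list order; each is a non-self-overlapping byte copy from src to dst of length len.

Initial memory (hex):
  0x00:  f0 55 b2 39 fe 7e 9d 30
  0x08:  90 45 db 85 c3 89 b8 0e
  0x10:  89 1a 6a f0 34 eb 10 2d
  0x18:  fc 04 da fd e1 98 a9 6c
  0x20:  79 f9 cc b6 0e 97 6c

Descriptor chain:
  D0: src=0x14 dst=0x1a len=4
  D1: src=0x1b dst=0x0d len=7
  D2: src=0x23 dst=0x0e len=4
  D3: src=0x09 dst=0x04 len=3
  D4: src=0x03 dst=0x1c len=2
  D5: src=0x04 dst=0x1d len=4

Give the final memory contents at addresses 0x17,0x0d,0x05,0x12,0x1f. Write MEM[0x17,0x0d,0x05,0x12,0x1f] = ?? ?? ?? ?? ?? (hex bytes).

  after D0: wrote 4B at 0x1a = 34eb102d
  after D1: wrote 7B at 0x0d = eb102da96c79f9
  after D2: wrote 4B at 0x0e = b60e976c
  after D3: wrote 3B at 0x04 = 45db85
  after D4: wrote 2B at 0x1c = 3945
  after D5: wrote 4B at 0x1d = 45db8530
query mem[0x17]=0x2d, mem[0x0d]=0xeb, mem[0x05]=0xdb, mem[0x12]=0x79, mem[0x1f]=0x85

MEM[0x17,0x0d,0x05,0x12,0x1f] = 2d eb db 79 85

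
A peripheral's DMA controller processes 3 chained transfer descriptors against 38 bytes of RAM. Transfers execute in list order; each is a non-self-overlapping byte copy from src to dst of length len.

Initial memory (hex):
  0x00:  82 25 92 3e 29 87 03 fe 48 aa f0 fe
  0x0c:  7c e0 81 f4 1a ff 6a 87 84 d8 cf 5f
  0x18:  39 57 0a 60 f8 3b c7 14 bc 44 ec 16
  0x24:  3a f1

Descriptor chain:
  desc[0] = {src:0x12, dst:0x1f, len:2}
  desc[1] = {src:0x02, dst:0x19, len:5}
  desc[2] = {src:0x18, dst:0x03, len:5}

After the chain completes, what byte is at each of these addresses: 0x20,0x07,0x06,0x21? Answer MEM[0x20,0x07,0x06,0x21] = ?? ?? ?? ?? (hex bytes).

MEM[0x20,0x07,0x06,0x21] = 87 87 29 44

[0] 0x12->0x1f len=2 : 6a 87
[1] 0x02->0x19 len=5 : 92 3e 29 87 03
[2] 0x18->0x03 len=5 : 39 92 3e 29 87
query mem[0x20]=0x87, mem[0x07]=0x87, mem[0x06]=0x29, mem[0x21]=0x44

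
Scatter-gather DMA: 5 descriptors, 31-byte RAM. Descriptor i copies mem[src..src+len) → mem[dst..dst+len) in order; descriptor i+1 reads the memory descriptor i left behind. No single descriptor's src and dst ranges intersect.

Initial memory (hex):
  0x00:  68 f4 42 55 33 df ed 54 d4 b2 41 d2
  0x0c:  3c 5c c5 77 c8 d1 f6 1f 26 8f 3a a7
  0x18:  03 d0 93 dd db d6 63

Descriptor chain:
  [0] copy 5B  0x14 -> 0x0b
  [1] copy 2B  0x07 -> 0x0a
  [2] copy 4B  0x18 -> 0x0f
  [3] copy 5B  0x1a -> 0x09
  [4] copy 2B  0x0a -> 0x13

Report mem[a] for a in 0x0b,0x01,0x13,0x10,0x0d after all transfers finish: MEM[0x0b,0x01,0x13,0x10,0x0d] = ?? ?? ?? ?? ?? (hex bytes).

MEM[0x0b,0x01,0x13,0x10,0x0d] = db f4 dd d0 63

#0 dst[0x0b+5] := {0x26,0x8f,0x3a,0xa7,0x03}
#1 dst[0x0a+2] := {0x54,0xd4}
#2 dst[0x0f+4] := {0x03,0xd0,0x93,0xdd}
#3 dst[0x09+5] := {0x93,0xdd,0xdb,0xd6,0x63}
#4 dst[0x13+2] := {0xdd,0xdb}
query mem[0x0b]=0xdb, mem[0x01]=0xf4, mem[0x13]=0xdd, mem[0x10]=0xd0, mem[0x0d]=0x63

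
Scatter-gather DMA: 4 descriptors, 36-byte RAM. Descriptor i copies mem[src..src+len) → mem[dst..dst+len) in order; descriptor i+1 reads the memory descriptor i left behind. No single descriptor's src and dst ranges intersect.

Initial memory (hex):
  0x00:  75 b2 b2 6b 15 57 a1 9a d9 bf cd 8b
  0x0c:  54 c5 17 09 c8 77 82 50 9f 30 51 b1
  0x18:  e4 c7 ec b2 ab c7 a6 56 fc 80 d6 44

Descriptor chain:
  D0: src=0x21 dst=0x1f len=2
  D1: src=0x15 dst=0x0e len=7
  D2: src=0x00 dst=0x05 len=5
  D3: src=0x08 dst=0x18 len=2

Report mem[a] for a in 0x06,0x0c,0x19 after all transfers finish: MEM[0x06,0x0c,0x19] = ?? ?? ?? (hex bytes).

MEM[0x06,0x0c,0x19] = b2 54 15

D0: mem[0x1f..0x20] <- [80 d6]
D1: mem[0x0e..0x14] <- [30 51 b1 e4 c7 ec b2]
D2: mem[0x05..0x09] <- [75 b2 b2 6b 15]
D3: mem[0x18..0x19] <- [6b 15]
query mem[0x06]=0xb2, mem[0x0c]=0x54, mem[0x19]=0x15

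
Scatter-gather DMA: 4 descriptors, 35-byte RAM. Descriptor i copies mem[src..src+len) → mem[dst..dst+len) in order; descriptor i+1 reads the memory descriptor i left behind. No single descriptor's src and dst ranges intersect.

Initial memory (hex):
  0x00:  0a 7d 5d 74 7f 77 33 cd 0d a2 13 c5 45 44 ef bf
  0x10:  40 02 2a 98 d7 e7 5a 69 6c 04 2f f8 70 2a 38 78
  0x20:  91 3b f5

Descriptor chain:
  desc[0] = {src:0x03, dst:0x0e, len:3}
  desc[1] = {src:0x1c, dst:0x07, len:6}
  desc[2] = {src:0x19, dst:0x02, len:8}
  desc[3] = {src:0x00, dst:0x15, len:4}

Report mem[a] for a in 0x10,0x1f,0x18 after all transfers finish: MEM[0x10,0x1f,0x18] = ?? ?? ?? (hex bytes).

  after D0: wrote 3B at 0x0e = 747f77
  after D1: wrote 6B at 0x07 = 702a3878913b
  after D2: wrote 8B at 0x02 = 042ff8702a387891
  after D3: wrote 4B at 0x15 = 0a7d042f
query mem[0x10]=0x77, mem[0x1f]=0x78, mem[0x18]=0x2f

MEM[0x10,0x1f,0x18] = 77 78 2f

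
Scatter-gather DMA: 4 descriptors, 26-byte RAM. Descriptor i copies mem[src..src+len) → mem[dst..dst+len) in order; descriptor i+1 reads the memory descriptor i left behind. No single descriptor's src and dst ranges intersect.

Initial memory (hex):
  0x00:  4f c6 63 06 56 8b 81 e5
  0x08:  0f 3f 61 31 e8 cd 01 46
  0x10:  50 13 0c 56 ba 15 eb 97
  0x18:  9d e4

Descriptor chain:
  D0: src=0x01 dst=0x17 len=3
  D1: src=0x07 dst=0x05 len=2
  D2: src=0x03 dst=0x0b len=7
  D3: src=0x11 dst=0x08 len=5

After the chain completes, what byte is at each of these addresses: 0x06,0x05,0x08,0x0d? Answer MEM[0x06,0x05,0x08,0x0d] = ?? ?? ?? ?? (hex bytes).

MEM[0x06,0x05,0x08,0x0d] = 0f e5 3f e5

  after D0: wrote 3B at 0x17 = c66306
  after D1: wrote 2B at 0x05 = e50f
  after D2: wrote 7B at 0x0b = 0656e50fe50f3f
  after D3: wrote 5B at 0x08 = 3f0c56ba15
query mem[0x06]=0x0f, mem[0x05]=0xe5, mem[0x08]=0x3f, mem[0x0d]=0xe5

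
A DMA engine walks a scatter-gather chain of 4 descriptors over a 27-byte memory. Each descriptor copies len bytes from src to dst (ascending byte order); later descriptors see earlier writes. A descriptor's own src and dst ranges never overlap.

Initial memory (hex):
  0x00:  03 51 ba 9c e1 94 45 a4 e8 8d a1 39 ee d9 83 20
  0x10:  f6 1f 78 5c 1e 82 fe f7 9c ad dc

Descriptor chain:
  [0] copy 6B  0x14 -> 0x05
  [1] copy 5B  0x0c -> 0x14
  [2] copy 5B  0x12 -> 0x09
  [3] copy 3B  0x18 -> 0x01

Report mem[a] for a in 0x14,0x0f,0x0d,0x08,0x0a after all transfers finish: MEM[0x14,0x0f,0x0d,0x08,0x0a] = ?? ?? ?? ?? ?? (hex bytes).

[0] 0x14->0x05 len=6 : 1e 82 fe f7 9c ad
[1] 0x0c->0x14 len=5 : ee d9 83 20 f6
[2] 0x12->0x09 len=5 : 78 5c ee d9 83
[3] 0x18->0x01 len=3 : f6 ad dc
query mem[0x14]=0xee, mem[0x0f]=0x20, mem[0x0d]=0x83, mem[0x08]=0xf7, mem[0x0a]=0x5c

MEM[0x14,0x0f,0x0d,0x08,0x0a] = ee 20 83 f7 5c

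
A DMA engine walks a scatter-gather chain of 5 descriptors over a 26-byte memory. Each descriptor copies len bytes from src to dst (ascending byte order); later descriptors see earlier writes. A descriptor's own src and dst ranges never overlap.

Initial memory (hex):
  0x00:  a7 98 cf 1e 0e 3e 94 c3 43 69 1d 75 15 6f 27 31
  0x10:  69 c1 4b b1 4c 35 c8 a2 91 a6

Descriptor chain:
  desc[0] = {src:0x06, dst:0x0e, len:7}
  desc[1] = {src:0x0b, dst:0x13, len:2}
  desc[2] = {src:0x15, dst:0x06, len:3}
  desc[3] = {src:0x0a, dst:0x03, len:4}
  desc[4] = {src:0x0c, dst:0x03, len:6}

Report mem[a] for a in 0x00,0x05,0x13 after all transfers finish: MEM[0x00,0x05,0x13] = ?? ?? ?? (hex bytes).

#0 dst[0x0e+7] := {0x94,0xc3,0x43,0x69,0x1d,0x75,0x15}
#1 dst[0x13+2] := {0x75,0x15}
#2 dst[0x06+3] := {0x35,0xc8,0xa2}
#3 dst[0x03+4] := {0x1d,0x75,0x15,0x6f}
#4 dst[0x03+6] := {0x15,0x6f,0x94,0xc3,0x43,0x69}
query mem[0x00]=0xa7, mem[0x05]=0x94, mem[0x13]=0x75

MEM[0x00,0x05,0x13] = a7 94 75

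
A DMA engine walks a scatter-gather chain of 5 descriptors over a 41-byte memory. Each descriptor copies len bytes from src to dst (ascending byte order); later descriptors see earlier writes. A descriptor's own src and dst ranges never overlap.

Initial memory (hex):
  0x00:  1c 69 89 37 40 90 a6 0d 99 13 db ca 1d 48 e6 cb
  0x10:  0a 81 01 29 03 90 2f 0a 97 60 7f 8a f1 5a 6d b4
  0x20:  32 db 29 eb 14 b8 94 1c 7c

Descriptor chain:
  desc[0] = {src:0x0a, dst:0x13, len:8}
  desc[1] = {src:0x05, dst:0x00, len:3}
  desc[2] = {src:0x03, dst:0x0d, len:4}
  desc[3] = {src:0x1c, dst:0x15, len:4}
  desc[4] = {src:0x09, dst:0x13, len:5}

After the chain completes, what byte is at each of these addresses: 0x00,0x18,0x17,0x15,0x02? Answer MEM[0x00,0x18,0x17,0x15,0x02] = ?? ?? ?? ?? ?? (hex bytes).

#0 dst[0x13+8] := {0xdb,0xca,0x1d,0x48,0xe6,0xcb,0x0a,0x81}
#1 dst[0x00+3] := {0x90,0xa6,0x0d}
#2 dst[0x0d+4] := {0x37,0x40,0x90,0xa6}
#3 dst[0x15+4] := {0xf1,0x5a,0x6d,0xb4}
#4 dst[0x13+5] := {0x13,0xdb,0xca,0x1d,0x37}
query mem[0x00]=0x90, mem[0x18]=0xb4, mem[0x17]=0x37, mem[0x15]=0xca, mem[0x02]=0x0d

MEM[0x00,0x18,0x17,0x15,0x02] = 90 b4 37 ca 0d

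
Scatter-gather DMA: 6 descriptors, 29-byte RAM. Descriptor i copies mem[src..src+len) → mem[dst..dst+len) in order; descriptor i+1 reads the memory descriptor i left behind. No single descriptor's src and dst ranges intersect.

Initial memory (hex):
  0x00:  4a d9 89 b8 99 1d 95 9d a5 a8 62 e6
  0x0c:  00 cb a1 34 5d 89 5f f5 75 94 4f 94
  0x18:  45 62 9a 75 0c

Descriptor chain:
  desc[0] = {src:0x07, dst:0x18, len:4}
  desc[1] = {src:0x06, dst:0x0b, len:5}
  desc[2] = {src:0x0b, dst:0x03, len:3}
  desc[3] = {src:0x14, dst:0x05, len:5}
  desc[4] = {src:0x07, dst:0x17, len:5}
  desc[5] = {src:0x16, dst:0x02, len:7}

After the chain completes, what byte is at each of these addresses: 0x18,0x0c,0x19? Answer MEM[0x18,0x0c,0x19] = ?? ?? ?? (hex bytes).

MEM[0x18,0x0c,0x19] = 94 9d 9d

[0] 0x07->0x18 len=4 : 9d a5 a8 62
[1] 0x06->0x0b len=5 : 95 9d a5 a8 62
[2] 0x0b->0x03 len=3 : 95 9d a5
[3] 0x14->0x05 len=5 : 75 94 4f 94 9d
[4] 0x07->0x17 len=5 : 4f 94 9d 62 95
[5] 0x16->0x02 len=7 : 4f 4f 94 9d 62 95 0c
query mem[0x18]=0x94, mem[0x0c]=0x9d, mem[0x19]=0x9d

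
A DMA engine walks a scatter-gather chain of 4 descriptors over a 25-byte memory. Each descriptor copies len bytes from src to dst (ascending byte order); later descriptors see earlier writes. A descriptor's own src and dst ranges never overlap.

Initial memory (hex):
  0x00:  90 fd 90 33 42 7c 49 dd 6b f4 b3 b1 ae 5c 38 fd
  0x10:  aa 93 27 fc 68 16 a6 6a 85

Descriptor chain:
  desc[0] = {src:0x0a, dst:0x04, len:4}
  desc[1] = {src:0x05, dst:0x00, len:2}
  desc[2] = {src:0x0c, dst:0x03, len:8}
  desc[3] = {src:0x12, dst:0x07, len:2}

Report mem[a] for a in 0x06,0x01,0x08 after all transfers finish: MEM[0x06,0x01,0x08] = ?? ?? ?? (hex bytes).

MEM[0x06,0x01,0x08] = fd ae fc

#0 dst[0x04+4] := {0xb3,0xb1,0xae,0x5c}
#1 dst[0x00+2] := {0xb1,0xae}
#2 dst[0x03+8] := {0xae,0x5c,0x38,0xfd,0xaa,0x93,0x27,0xfc}
#3 dst[0x07+2] := {0x27,0xfc}
query mem[0x06]=0xfd, mem[0x01]=0xae, mem[0x08]=0xfc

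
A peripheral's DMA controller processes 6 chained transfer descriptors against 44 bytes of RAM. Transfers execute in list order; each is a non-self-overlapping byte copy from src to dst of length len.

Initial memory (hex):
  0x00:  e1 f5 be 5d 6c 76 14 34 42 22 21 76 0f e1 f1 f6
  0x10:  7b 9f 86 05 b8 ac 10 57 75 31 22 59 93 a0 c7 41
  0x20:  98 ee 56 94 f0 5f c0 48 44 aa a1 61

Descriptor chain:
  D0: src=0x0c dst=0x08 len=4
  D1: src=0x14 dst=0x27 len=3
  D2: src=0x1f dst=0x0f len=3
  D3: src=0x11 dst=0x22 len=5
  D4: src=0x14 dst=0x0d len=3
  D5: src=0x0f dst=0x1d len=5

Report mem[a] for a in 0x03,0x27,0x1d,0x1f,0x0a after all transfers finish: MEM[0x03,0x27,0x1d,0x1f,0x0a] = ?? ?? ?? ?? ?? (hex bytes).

MEM[0x03,0x27,0x1d,0x1f,0x0a] = 5d b8 10 ee f1

D0: mem[0x08..0x0b] <- [0f e1 f1 f6]
D1: mem[0x27..0x29] <- [b8 ac 10]
D2: mem[0x0f..0x11] <- [41 98 ee]
D3: mem[0x22..0x26] <- [ee 86 05 b8 ac]
D4: mem[0x0d..0x0f] <- [b8 ac 10]
D5: mem[0x1d..0x21] <- [10 98 ee 86 05]
query mem[0x03]=0x5d, mem[0x27]=0xb8, mem[0x1d]=0x10, mem[0x1f]=0xee, mem[0x0a]=0xf1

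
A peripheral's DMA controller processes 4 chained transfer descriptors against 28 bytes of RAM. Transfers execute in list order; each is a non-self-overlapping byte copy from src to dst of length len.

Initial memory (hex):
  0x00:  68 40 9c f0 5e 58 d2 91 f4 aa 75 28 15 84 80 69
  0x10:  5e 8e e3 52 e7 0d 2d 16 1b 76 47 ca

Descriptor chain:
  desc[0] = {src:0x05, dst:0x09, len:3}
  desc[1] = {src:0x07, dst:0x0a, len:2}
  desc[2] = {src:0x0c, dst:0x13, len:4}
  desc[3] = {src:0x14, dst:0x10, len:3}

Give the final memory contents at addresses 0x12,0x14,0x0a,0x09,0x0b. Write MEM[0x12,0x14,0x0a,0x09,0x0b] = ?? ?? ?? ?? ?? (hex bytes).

MEM[0x12,0x14,0x0a,0x09,0x0b] = 69 84 91 58 f4

#0 dst[0x09+3] := {0x58,0xd2,0x91}
#1 dst[0x0a+2] := {0x91,0xf4}
#2 dst[0x13+4] := {0x15,0x84,0x80,0x69}
#3 dst[0x10+3] := {0x84,0x80,0x69}
query mem[0x12]=0x69, mem[0x14]=0x84, mem[0x0a]=0x91, mem[0x09]=0x58, mem[0x0b]=0xf4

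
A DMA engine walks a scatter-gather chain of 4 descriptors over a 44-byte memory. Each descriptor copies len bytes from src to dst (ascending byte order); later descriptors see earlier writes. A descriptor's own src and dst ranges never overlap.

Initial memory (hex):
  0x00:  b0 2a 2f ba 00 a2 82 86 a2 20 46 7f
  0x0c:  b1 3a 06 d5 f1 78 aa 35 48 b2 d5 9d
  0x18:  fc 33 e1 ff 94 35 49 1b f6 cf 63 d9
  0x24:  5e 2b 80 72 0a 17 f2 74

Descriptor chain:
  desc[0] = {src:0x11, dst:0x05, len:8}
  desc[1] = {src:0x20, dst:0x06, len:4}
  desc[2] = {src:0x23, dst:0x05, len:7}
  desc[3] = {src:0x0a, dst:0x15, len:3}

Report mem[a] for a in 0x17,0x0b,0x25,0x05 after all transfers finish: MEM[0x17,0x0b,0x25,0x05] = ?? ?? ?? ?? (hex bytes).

  after D0: wrote 8B at 0x05 = 78aa3548b2d59dfc
  after D1: wrote 4B at 0x06 = f6cf63d9
  after D2: wrote 7B at 0x05 = d95e2b80720a17
  after D3: wrote 3B at 0x15 = 0a17fc
query mem[0x17]=0xfc, mem[0x0b]=0x17, mem[0x25]=0x2b, mem[0x05]=0xd9

MEM[0x17,0x0b,0x25,0x05] = fc 17 2b d9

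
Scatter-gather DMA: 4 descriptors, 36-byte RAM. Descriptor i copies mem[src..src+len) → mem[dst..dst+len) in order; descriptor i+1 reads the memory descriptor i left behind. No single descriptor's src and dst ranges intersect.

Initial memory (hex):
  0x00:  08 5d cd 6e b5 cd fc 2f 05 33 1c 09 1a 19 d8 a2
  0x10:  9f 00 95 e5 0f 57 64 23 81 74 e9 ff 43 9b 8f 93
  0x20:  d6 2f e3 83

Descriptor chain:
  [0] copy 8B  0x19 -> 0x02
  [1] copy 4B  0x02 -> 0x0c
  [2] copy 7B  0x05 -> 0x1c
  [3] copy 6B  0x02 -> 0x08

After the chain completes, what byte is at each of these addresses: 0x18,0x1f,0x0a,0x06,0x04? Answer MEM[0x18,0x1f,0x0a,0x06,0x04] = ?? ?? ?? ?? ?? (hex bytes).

MEM[0x18,0x1f,0x0a,0x06,0x04] = 81 93 ff 9b ff

[0] 0x19->0x02 len=8 : 74 e9 ff 43 9b 8f 93 d6
[1] 0x02->0x0c len=4 : 74 e9 ff 43
[2] 0x05->0x1c len=7 : 43 9b 8f 93 d6 1c 09
[3] 0x02->0x08 len=6 : 74 e9 ff 43 9b 8f
query mem[0x18]=0x81, mem[0x1f]=0x93, mem[0x0a]=0xff, mem[0x06]=0x9b, mem[0x04]=0xff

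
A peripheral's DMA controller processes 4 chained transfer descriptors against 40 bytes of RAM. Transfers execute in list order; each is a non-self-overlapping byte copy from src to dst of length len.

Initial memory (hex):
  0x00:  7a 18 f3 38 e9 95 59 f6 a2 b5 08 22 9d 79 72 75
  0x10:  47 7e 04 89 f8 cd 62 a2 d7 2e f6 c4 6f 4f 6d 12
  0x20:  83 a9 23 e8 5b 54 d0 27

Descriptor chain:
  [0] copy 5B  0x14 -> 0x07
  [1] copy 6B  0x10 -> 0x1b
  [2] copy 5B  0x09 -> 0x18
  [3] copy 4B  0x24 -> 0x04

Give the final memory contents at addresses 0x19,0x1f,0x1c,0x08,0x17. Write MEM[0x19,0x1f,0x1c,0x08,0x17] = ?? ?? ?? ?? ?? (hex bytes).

MEM[0x19,0x1f,0x1c,0x08,0x17] = a2 f8 79 cd a2

#0 dst[0x07+5] := {0xf8,0xcd,0x62,0xa2,0xd7}
#1 dst[0x1b+6] := {0x47,0x7e,0x04,0x89,0xf8,0xcd}
#2 dst[0x18+5] := {0x62,0xa2,0xd7,0x9d,0x79}
#3 dst[0x04+4] := {0x5b,0x54,0xd0,0x27}
query mem[0x19]=0xa2, mem[0x1f]=0xf8, mem[0x1c]=0x79, mem[0x08]=0xcd, mem[0x17]=0xa2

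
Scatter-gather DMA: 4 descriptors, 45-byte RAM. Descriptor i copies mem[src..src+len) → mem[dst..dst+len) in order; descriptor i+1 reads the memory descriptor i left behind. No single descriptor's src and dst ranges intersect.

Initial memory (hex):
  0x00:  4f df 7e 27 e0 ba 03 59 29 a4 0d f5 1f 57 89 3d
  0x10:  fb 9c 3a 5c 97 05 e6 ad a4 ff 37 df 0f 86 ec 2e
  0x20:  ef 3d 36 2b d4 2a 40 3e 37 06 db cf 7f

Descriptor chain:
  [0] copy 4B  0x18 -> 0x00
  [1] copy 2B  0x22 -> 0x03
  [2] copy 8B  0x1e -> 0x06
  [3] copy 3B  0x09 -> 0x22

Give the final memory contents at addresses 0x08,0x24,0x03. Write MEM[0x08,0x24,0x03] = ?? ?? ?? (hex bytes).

#0 dst[0x00+4] := {0xa4,0xff,0x37,0xdf}
#1 dst[0x03+2] := {0x36,0x2b}
#2 dst[0x06+8] := {0xec,0x2e,0xef,0x3d,0x36,0x2b,0xd4,0x2a}
#3 dst[0x22+3] := {0x3d,0x36,0x2b}
query mem[0x08]=0xef, mem[0x24]=0x2b, mem[0x03]=0x36

MEM[0x08,0x24,0x03] = ef 2b 36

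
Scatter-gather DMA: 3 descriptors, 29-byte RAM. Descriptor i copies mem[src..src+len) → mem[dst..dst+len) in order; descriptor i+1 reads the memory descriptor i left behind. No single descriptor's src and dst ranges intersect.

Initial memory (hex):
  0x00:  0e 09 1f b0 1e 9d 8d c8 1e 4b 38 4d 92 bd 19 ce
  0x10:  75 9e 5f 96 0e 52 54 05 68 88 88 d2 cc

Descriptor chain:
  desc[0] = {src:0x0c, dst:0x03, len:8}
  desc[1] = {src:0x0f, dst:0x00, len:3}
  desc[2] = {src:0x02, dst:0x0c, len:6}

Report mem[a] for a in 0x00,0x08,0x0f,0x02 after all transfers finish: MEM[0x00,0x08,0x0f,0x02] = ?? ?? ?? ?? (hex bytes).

#0 dst[0x03+8] := {0x92,0xbd,0x19,0xce,0x75,0x9e,0x5f,0x96}
#1 dst[0x00+3] := {0xce,0x75,0x9e}
#2 dst[0x0c+6] := {0x9e,0x92,0xbd,0x19,0xce,0x75}
query mem[0x00]=0xce, mem[0x08]=0x9e, mem[0x0f]=0x19, mem[0x02]=0x9e

MEM[0x00,0x08,0x0f,0x02] = ce 9e 19 9e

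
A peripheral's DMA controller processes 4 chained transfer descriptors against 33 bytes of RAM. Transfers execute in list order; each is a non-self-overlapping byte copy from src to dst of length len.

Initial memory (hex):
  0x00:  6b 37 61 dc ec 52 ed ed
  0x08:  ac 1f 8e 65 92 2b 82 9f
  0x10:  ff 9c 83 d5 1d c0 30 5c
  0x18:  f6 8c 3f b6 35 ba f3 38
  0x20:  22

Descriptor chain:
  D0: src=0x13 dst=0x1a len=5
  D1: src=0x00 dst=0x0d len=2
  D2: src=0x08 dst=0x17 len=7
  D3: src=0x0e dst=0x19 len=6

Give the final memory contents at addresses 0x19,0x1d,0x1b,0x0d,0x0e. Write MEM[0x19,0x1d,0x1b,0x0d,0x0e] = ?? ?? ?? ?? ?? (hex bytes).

MEM[0x19,0x1d,0x1b,0x0d,0x0e] = 37 83 ff 6b 37

#0 dst[0x1a+5] := {0xd5,0x1d,0xc0,0x30,0x5c}
#1 dst[0x0d+2] := {0x6b,0x37}
#2 dst[0x17+7] := {0xac,0x1f,0x8e,0x65,0x92,0x6b,0x37}
#3 dst[0x19+6] := {0x37,0x9f,0xff,0x9c,0x83,0xd5}
query mem[0x19]=0x37, mem[0x1d]=0x83, mem[0x1b]=0xff, mem[0x0d]=0x6b, mem[0x0e]=0x37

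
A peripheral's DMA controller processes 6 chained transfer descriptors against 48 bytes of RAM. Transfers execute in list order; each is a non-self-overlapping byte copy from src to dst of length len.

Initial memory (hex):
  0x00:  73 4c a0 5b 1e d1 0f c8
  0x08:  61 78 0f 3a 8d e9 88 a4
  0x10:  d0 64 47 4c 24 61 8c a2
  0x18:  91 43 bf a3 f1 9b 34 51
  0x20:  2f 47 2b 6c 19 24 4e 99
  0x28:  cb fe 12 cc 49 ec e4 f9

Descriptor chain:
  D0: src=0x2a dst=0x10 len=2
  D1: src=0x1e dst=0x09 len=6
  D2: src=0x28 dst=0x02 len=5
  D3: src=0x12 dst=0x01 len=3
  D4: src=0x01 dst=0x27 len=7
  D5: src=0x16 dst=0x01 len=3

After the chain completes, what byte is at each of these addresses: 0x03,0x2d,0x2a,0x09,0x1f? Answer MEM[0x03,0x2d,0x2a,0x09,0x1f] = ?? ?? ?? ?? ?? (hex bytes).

MEM[0x03,0x2d,0x2a,0x09,0x1f] = 91 c8 12 34 51

D0: mem[0x10..0x11] <- [12 cc]
D1: mem[0x09..0x0e] <- [34 51 2f 47 2b 6c]
D2: mem[0x02..0x06] <- [cb fe 12 cc 49]
D3: mem[0x01..0x03] <- [47 4c 24]
D4: mem[0x27..0x2d] <- [47 4c 24 12 cc 49 c8]
D5: mem[0x01..0x03] <- [8c a2 91]
query mem[0x03]=0x91, mem[0x2d]=0xc8, mem[0x2a]=0x12, mem[0x09]=0x34, mem[0x1f]=0x51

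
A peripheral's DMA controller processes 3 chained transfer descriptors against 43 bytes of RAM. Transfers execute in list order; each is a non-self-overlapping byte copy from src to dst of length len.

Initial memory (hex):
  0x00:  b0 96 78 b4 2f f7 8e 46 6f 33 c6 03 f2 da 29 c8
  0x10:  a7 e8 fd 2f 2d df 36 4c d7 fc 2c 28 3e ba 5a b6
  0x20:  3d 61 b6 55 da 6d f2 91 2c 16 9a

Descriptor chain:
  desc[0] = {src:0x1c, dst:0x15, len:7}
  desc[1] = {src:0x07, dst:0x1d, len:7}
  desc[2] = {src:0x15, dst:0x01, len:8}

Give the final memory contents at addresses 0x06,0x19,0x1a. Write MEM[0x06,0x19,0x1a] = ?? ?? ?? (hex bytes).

MEM[0x06,0x19,0x1a] = 61 3d 61

  after D0: wrote 7B at 0x15 = 3eba5ab63d61b6
  after D1: wrote 7B at 0x1d = 466f33c603f2da
  after D2: wrote 8B at 0x01 = 3eba5ab63d61b63e
query mem[0x06]=0x61, mem[0x19]=0x3d, mem[0x1a]=0x61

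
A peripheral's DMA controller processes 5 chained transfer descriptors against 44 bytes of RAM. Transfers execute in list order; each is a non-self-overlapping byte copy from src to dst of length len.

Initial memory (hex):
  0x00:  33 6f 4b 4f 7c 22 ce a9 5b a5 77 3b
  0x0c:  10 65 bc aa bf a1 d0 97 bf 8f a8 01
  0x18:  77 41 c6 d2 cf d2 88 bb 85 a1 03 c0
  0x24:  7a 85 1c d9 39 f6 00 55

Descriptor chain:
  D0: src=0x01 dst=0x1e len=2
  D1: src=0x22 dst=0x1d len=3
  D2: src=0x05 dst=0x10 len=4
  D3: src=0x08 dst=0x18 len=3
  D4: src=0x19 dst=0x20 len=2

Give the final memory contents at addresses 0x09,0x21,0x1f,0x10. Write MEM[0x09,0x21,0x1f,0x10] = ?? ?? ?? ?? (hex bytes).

#0 dst[0x1e+2] := {0x6f,0x4b}
#1 dst[0x1d+3] := {0x03,0xc0,0x7a}
#2 dst[0x10+4] := {0x22,0xce,0xa9,0x5b}
#3 dst[0x18+3] := {0x5b,0xa5,0x77}
#4 dst[0x20+2] := {0xa5,0x77}
query mem[0x09]=0xa5, mem[0x21]=0x77, mem[0x1f]=0x7a, mem[0x10]=0x22

MEM[0x09,0x21,0x1f,0x10] = a5 77 7a 22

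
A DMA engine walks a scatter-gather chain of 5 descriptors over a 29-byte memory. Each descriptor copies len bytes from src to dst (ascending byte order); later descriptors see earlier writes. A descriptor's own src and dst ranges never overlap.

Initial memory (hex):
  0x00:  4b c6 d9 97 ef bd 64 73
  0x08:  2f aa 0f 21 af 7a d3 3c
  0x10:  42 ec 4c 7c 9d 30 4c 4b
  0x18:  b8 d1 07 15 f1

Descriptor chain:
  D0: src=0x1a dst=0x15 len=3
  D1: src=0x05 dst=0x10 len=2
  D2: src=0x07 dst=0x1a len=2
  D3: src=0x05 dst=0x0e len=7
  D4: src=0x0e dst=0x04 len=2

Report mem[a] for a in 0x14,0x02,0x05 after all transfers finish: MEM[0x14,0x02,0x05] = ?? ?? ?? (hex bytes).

D0: mem[0x15..0x17] <- [07 15 f1]
D1: mem[0x10..0x11] <- [bd 64]
D2: mem[0x1a..0x1b] <- [73 2f]
D3: mem[0x0e..0x14] <- [bd 64 73 2f aa 0f 21]
D4: mem[0x04..0x05] <- [bd 64]
query mem[0x14]=0x21, mem[0x02]=0xd9, mem[0x05]=0x64

MEM[0x14,0x02,0x05] = 21 d9 64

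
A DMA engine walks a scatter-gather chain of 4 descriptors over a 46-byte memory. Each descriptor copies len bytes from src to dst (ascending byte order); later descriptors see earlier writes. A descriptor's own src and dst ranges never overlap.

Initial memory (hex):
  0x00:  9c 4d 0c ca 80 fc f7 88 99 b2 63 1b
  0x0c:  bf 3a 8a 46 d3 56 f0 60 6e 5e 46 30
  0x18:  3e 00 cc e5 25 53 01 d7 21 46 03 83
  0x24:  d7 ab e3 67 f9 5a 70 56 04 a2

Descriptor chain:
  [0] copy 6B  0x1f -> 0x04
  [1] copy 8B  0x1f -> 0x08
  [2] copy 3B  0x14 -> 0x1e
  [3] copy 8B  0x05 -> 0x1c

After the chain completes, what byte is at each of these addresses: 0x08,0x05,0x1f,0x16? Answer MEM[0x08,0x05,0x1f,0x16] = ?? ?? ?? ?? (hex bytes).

D0: mem[0x04..0x09] <- [d7 21 46 03 83 d7]
D1: mem[0x08..0x0f] <- [d7 21 46 03 83 d7 ab e3]
D2: mem[0x1e..0x20] <- [6e 5e 46]
D3: mem[0x1c..0x23] <- [21 46 03 d7 21 46 03 83]
query mem[0x08]=0xd7, mem[0x05]=0x21, mem[0x1f]=0xd7, mem[0x16]=0x46

MEM[0x08,0x05,0x1f,0x16] = d7 21 d7 46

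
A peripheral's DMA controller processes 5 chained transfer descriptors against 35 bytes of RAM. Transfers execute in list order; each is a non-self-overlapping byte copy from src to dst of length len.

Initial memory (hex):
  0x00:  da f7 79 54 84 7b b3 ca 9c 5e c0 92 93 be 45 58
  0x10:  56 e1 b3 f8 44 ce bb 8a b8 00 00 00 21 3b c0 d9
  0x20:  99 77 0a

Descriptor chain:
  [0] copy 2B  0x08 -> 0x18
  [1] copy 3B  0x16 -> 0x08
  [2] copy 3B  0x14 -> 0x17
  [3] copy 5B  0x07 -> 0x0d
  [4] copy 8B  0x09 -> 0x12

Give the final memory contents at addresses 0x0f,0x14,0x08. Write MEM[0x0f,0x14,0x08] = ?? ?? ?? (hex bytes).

MEM[0x0f,0x14,0x08] = 8a 92 bb

D0: mem[0x18..0x19] <- [9c 5e]
D1: mem[0x08..0x0a] <- [bb 8a 9c]
D2: mem[0x17..0x19] <- [44 ce bb]
D3: mem[0x0d..0x11] <- [ca bb 8a 9c 92]
D4: mem[0x12..0x19] <- [8a 9c 92 93 ca bb 8a 9c]
query mem[0x0f]=0x8a, mem[0x14]=0x92, mem[0x08]=0xbb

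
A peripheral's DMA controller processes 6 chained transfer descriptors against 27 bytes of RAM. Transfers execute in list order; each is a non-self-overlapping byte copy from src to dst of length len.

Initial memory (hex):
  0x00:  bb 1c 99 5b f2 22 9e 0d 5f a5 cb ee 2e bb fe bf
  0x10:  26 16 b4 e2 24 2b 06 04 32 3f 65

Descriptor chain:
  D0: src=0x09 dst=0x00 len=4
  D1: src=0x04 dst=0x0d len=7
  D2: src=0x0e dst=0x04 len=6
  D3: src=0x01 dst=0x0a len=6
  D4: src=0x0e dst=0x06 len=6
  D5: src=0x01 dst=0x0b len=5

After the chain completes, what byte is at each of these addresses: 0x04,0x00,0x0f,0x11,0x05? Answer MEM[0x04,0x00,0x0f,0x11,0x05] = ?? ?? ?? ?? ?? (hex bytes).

MEM[0x04,0x00,0x0f,0x11,0x05] = 22 a5 9e 5f 9e

[0] 0x09->0x00 len=4 : a5 cb ee 2e
[1] 0x04->0x0d len=7 : f2 22 9e 0d 5f a5 cb
[2] 0x0e->0x04 len=6 : 22 9e 0d 5f a5 cb
[3] 0x01->0x0a len=6 : cb ee 2e 22 9e 0d
[4] 0x0e->0x06 len=6 : 9e 0d 0d 5f a5 cb
[5] 0x01->0x0b len=5 : cb ee 2e 22 9e
query mem[0x04]=0x22, mem[0x00]=0xa5, mem[0x0f]=0x9e, mem[0x11]=0x5f, mem[0x05]=0x9e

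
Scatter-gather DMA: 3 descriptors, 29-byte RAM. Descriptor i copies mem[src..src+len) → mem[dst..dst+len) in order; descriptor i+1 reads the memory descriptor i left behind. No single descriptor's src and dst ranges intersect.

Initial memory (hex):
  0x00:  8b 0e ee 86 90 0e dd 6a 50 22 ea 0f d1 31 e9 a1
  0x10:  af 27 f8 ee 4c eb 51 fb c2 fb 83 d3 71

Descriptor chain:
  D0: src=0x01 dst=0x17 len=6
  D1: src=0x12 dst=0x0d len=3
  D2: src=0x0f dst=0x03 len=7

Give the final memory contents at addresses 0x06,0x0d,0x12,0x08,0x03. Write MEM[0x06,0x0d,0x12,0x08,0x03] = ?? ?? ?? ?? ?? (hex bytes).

D0: mem[0x17..0x1c] <- [0e ee 86 90 0e dd]
D1: mem[0x0d..0x0f] <- [f8 ee 4c]
D2: mem[0x03..0x09] <- [4c af 27 f8 ee 4c eb]
query mem[0x06]=0xf8, mem[0x0d]=0xf8, mem[0x12]=0xf8, mem[0x08]=0x4c, mem[0x03]=0x4c

MEM[0x06,0x0d,0x12,0x08,0x03] = f8 f8 f8 4c 4c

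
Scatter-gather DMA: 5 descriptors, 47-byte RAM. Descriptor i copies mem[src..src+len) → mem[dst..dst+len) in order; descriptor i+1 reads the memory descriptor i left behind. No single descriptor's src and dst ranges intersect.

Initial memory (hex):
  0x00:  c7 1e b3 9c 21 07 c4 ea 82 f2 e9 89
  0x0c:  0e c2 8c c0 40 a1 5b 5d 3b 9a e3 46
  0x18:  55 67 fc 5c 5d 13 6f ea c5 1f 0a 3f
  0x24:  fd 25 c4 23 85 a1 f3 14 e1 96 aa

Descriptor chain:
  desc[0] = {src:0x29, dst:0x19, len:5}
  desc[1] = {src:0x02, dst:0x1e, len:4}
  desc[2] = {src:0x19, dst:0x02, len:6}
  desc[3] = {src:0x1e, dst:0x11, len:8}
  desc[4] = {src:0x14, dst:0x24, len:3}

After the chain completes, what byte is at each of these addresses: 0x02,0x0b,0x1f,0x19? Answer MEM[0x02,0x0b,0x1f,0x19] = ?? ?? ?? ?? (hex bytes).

MEM[0x02,0x0b,0x1f,0x19] = a1 89 9c a1

#0 dst[0x19+5] := {0xa1,0xf3,0x14,0xe1,0x96}
#1 dst[0x1e+4] := {0xb3,0x9c,0x21,0x07}
#2 dst[0x02+6] := {0xa1,0xf3,0x14,0xe1,0x96,0xb3}
#3 dst[0x11+8] := {0xb3,0x9c,0x21,0x07,0x0a,0x3f,0xfd,0x25}
#4 dst[0x24+3] := {0x07,0x0a,0x3f}
query mem[0x02]=0xa1, mem[0x0b]=0x89, mem[0x1f]=0x9c, mem[0x19]=0xa1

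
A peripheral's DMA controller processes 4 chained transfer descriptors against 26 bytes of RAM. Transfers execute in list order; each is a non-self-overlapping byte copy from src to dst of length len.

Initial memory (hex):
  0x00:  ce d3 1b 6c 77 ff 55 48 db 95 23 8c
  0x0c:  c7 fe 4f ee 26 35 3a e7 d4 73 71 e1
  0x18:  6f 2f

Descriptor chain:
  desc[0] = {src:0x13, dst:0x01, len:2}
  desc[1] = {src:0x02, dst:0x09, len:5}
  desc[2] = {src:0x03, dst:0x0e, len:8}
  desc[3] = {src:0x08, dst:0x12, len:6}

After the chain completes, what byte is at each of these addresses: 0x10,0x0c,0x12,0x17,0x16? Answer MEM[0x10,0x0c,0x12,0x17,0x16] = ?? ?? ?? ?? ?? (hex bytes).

MEM[0x10,0x0c,0x12,0x17,0x16] = ff ff db 55 ff

D0: mem[0x01..0x02] <- [e7 d4]
D1: mem[0x09..0x0d] <- [d4 6c 77 ff 55]
D2: mem[0x0e..0x15] <- [6c 77 ff 55 48 db d4 6c]
D3: mem[0x12..0x17] <- [db d4 6c 77 ff 55]
query mem[0x10]=0xff, mem[0x0c]=0xff, mem[0x12]=0xdb, mem[0x17]=0x55, mem[0x16]=0xff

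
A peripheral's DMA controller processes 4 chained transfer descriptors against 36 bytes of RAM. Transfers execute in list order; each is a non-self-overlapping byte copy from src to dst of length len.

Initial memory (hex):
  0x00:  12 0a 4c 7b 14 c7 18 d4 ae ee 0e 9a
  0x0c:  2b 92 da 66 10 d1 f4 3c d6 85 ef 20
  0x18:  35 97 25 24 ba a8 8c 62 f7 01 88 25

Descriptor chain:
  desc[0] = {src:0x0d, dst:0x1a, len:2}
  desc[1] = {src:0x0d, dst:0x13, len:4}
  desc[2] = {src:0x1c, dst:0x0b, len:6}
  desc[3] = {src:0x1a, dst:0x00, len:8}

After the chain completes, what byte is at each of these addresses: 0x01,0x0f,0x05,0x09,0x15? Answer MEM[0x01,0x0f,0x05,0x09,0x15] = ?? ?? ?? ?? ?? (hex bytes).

MEM[0x01,0x0f,0x05,0x09,0x15] = da f7 62 ee 66

[0] 0x0d->0x1a len=2 : 92 da
[1] 0x0d->0x13 len=4 : 92 da 66 10
[2] 0x1c->0x0b len=6 : ba a8 8c 62 f7 01
[3] 0x1a->0x00 len=8 : 92 da ba a8 8c 62 f7 01
query mem[0x01]=0xda, mem[0x0f]=0xf7, mem[0x05]=0x62, mem[0x09]=0xee, mem[0x15]=0x66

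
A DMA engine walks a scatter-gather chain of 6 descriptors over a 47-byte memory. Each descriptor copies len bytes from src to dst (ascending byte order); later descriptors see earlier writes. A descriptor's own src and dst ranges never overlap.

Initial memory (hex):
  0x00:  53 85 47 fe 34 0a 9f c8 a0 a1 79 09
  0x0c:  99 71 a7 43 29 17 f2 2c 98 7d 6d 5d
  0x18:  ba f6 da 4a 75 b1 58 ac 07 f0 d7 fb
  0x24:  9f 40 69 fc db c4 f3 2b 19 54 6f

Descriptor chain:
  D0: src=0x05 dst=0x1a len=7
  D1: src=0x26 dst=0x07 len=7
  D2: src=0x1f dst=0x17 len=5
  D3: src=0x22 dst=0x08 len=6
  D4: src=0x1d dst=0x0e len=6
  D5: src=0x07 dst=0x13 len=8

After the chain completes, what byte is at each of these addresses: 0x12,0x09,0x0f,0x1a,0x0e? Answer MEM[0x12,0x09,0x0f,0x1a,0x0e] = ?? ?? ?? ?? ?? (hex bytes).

MEM[0x12,0x09,0x0f,0x1a,0x0e] = f0 fb a1 a0 a0

  after D0: wrote 7B at 0x1a = 0a9fc8a0a17909
  after D1: wrote 7B at 0x07 = 69fcdbc4f32b19
  after D2: wrote 5B at 0x17 = 7909f0d7fb
  after D3: wrote 6B at 0x08 = d7fb9f4069fc
  after D4: wrote 6B at 0x0e = a0a17909f0d7
  after D5: wrote 8B at 0x13 = 69d7fb9f4069fca0
query mem[0x12]=0xf0, mem[0x09]=0xfb, mem[0x0f]=0xa1, mem[0x1a]=0xa0, mem[0x0e]=0xa0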